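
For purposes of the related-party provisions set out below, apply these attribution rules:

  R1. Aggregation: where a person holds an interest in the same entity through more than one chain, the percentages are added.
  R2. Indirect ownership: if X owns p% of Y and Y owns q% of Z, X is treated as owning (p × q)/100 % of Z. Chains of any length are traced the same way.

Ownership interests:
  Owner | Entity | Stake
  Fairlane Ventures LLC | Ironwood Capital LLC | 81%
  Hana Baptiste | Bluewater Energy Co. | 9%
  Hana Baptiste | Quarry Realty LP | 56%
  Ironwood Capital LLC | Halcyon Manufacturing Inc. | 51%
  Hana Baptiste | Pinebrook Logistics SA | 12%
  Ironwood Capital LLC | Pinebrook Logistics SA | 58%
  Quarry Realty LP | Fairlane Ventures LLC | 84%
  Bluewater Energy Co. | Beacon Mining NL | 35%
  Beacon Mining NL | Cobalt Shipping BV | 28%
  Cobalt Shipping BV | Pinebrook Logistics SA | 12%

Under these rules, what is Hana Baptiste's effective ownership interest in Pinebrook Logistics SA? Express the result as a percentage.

34.205232%

Chain via Bluewater Energy Co. → Beacon Mining NL → Cobalt Shipping BV (R2): 9% × 35% × 28% × 12% = 0.10584% of Pinebrook Logistics SA.
Chain via Quarry Realty LP → Fairlane Ventures LLC → Ironwood Capital LLC (R2): 56% × 84% × 81% × 58% = 22.099392% of Pinebrook Logistics SA.
Direct interest in Pinebrook Logistics SA: 12%.
Aggregating (R1): 0.10584% + 22.099392% + 12% = 34.205232%.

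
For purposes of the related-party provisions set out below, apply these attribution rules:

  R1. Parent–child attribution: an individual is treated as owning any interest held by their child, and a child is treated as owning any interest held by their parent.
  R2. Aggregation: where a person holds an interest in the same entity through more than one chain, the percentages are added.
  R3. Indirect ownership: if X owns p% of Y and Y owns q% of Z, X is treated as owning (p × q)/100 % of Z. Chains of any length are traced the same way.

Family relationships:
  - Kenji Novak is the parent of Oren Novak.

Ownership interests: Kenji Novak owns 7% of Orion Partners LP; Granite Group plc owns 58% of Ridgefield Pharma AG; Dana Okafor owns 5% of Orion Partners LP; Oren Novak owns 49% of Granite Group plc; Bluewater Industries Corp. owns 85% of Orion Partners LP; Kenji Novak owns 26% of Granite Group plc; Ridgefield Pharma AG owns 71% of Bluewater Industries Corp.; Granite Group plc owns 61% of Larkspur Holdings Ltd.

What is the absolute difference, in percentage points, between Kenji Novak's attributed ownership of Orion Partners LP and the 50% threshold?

16.74775

By parent–child attribution (R1), Kenji Novak is treated as also owning Oren Novak's interest in Granite Group plc, giving 26% + 49% = 75%.
Chain via Granite Group plc → Ridgefield Pharma AG → Bluewater Industries Corp. (R3): 75% × 58% × 71% × 85% = 26.25225% of Orion Partners LP.
Direct interest in Orion Partners LP: 7%.
Aggregating (R2): 26.25225% + 7% = 33.25225%.
33.25225% falls short of the 50% threshold by 16.74775 percentage points.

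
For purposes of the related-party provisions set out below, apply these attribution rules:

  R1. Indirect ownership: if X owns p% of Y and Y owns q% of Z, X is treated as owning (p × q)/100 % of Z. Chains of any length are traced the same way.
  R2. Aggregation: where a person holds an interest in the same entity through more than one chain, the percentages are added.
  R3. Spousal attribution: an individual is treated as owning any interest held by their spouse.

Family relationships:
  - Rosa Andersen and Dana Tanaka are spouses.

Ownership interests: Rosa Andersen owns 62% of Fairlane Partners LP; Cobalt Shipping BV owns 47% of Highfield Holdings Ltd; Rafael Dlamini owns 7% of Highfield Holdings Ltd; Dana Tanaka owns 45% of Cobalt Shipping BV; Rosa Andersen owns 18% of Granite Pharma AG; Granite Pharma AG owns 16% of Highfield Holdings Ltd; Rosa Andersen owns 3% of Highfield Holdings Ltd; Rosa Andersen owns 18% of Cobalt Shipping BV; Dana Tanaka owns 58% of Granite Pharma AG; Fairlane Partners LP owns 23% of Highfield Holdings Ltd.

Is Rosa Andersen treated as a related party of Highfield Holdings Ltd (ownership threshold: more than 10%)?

By spousal attribution (R3), Rosa Andersen is treated as also owning Dana Tanaka's interest in Cobalt Shipping BV, giving 18% + 45% = 63%.
By spousal attribution (R3), Rosa Andersen is treated as also owning Dana Tanaka's interest in Granite Pharma AG, giving 18% + 58% = 76%.
Chain via Fairlane Partners LP (R1): 62% × 23% = 14.26% of Highfield Holdings Ltd.
Chain via Cobalt Shipping BV (R1): 63% × 47% = 29.61% of Highfield Holdings Ltd.
Chain via Granite Pharma AG (R1): 76% × 16% = 12.16% of Highfield Holdings Ltd.
Direct interest in Highfield Holdings Ltd: 3%.
Aggregating (R2): 14.26% + 29.61% + 12.16% + 3% = 59.03%.
59.03% exceeds the 10% threshold, so Rosa is a related party to Highfield Holdings Ltd.

Yes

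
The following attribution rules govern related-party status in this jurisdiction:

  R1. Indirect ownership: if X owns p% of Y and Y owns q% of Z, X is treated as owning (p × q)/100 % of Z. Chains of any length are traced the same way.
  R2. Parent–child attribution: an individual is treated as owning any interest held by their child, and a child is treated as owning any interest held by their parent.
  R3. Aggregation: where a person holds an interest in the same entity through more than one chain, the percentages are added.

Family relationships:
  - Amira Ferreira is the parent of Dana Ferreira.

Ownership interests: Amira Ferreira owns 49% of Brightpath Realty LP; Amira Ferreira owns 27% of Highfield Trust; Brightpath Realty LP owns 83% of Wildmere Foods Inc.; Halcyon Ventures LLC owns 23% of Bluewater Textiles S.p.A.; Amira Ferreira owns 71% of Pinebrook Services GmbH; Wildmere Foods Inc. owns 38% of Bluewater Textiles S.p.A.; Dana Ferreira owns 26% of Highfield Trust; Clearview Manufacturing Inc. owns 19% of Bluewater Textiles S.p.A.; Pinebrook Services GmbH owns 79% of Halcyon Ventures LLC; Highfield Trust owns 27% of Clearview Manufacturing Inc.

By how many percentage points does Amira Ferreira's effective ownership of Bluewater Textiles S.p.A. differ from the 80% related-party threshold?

By parent–child attribution (R2), Amira Ferreira is treated as also owning Dana Ferreira's interest in Highfield Trust, giving 27% + 26% = 53%.
Chain via Highfield Trust → Clearview Manufacturing Inc. (R1): 53% × 27% × 19% = 2.7189% of Bluewater Textiles S.p.A.
Chain via Brightpath Realty LP → Wildmere Foods Inc. (R1): 49% × 83% × 38% = 15.4546% of Bluewater Textiles S.p.A.
Chain via Pinebrook Services GmbH → Halcyon Ventures LLC (R1): 71% × 79% × 23% = 12.9007% of Bluewater Textiles S.p.A.
Aggregating (R3): 2.7189% + 15.4546% + 12.9007% = 31.0742%.
31.0742% falls short of the 80% threshold by 48.9258 percentage points.

48.9258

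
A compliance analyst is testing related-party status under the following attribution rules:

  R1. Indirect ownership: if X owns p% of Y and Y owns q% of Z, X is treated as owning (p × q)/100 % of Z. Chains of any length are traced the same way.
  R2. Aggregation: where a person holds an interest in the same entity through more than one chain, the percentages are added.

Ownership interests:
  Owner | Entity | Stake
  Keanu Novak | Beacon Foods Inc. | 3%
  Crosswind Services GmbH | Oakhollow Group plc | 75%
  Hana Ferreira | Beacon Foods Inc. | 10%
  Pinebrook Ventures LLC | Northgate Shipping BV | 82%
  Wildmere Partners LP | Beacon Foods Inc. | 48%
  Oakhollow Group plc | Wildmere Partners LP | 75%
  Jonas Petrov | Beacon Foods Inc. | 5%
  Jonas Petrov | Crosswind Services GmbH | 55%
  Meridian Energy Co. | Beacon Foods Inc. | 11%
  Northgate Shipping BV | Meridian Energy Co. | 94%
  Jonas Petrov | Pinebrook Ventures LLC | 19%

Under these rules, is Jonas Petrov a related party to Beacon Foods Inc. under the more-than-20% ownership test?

Yes

Chain via Crosswind Services GmbH → Oakhollow Group plc → Wildmere Partners LP (R1): 55% × 75% × 75% × 48% = 14.85% of Beacon Foods Inc.
Chain via Pinebrook Ventures LLC → Northgate Shipping BV → Meridian Energy Co. (R1): 19% × 82% × 94% × 11% = 1.610972% of Beacon Foods Inc.
Direct interest in Beacon Foods Inc: 5%.
Aggregating (R2): 14.85% + 1.610972% + 5% = 21.460972%.
21.460972% exceeds the 20% threshold, so Jonas is a related party to Beacon Foods Inc.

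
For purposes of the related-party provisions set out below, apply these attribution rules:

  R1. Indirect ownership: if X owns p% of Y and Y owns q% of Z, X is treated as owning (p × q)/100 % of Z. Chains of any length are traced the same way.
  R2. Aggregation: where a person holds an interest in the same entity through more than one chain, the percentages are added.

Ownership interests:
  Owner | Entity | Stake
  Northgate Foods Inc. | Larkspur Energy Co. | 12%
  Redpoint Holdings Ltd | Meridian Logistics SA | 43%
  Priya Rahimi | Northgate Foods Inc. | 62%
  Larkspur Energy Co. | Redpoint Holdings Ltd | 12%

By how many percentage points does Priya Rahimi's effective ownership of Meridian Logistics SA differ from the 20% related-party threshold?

19.616096

Chain via Northgate Foods Inc. → Larkspur Energy Co. → Redpoint Holdings Ltd (R1): 62% × 12% × 12% × 43% = 0.383904% of Meridian Logistics SA.
0.383904% falls short of the 20% threshold by 19.616096 percentage points.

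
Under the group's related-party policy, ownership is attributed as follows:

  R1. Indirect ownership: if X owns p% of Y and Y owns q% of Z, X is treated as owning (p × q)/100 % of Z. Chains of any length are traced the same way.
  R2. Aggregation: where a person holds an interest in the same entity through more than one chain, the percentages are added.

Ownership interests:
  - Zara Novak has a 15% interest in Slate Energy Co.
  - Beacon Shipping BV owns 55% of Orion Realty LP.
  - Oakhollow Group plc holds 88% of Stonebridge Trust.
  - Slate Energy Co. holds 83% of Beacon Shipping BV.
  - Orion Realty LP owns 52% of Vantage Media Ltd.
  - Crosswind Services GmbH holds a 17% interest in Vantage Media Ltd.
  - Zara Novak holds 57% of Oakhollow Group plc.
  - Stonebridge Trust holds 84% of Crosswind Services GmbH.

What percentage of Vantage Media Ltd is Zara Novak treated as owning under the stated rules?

Chain via Slate Energy Co. → Beacon Shipping BV → Orion Realty LP (R1): 15% × 83% × 55% × 52% = 3.5607% of Vantage Media Ltd.
Chain via Oakhollow Group plc → Stonebridge Trust → Crosswind Services GmbH (R1): 57% × 88% × 84% × 17% = 7.162848% of Vantage Media Ltd.
Aggregating (R2): 3.5607% + 7.162848% = 10.723548%.

10.723548%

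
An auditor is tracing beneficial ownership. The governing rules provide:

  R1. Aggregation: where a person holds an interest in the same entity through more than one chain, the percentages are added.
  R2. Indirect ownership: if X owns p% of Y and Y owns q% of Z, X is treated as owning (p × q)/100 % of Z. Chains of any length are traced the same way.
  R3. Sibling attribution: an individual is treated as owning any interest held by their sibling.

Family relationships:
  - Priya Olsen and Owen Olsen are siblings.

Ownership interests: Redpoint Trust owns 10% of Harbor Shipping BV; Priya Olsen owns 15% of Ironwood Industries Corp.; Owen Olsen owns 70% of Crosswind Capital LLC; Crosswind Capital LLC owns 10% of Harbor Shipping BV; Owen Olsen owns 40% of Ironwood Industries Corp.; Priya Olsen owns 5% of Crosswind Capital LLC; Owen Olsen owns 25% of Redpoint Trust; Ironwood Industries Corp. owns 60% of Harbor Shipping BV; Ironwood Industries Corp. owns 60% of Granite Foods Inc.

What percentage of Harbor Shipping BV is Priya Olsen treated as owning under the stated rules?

By sibling attribution (R3), Priya Olsen is treated as also owning Owen Olsen's interest in Ironwood Industries Corp, giving 15% + 40% = 55%.
By sibling attribution (R3), Priya Olsen is treated as also owning Owen Olsen's interest in Crosswind Capital LLC, giving 5% + 70% = 75%.
By sibling attribution (R3), Priya Olsen is treated as owning Owen Olsen's 25% interest in Redpoint Trust.
Chain via Ironwood Industries Corp. (R2): 55% × 60% = 33% of Harbor Shipping BV.
Chain via Crosswind Capital LLC (R2): 75% × 10% = 7.5% of Harbor Shipping BV.
Chain via Redpoint Trust (R2): 25% × 10% = 2.5% of Harbor Shipping BV.
Aggregating (R1): 33% + 7.5% + 2.5% = 43%.

43%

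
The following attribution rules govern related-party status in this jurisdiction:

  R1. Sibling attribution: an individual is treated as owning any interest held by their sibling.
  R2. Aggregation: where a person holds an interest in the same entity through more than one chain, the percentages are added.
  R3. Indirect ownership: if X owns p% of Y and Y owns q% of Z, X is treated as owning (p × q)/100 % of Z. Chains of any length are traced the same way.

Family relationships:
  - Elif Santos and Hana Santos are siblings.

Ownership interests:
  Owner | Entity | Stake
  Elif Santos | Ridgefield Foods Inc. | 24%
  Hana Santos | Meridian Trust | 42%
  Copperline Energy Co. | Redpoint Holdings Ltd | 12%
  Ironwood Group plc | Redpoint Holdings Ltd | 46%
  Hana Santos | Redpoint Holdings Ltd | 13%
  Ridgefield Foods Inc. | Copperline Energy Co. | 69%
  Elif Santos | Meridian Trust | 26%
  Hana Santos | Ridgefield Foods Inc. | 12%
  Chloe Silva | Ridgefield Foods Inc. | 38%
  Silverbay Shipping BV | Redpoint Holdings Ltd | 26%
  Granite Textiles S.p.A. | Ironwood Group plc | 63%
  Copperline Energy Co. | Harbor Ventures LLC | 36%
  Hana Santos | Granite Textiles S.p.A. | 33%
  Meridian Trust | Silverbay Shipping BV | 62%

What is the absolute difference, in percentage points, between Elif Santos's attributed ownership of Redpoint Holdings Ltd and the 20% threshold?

16.5058

By sibling attribution (R1), Elif Santos is treated as also owning Hana Santos's interest in Ridgefield Foods Inc, giving 24% + 12% = 36%.
By sibling attribution (R1), Elif Santos is treated as also owning Hana Santos's interest in Meridian Trust, giving 26% + 42% = 68%.
By sibling attribution (R1), Elif Santos is treated as owning Hana Santos's 33% interest in Granite Textiles S.p.A.
By sibling attribution (R1), Elif Santos is treated as owning Hana Santos's 13% interest in Redpoint Holdings Ltd.
Chain via Ridgefield Foods Inc. → Copperline Energy Co. (R3): 36% × 69% × 12% = 2.9808% of Redpoint Holdings Ltd.
Chain via Meridian Trust → Silverbay Shipping BV (R3): 68% × 62% × 26% = 10.9616% of Redpoint Holdings Ltd.
Chain via Granite Textiles S.p.A. → Ironwood Group plc (R3): 33% × 63% × 46% = 9.5634% of Redpoint Holdings Ltd.
Direct interest in Redpoint Holdings Ltd: 13%.
Aggregating (R2): 2.9808% + 10.9616% + 9.5634% + 13% = 36.5058%.
36.5058% exceeds the 20% threshold by 16.5058 percentage points.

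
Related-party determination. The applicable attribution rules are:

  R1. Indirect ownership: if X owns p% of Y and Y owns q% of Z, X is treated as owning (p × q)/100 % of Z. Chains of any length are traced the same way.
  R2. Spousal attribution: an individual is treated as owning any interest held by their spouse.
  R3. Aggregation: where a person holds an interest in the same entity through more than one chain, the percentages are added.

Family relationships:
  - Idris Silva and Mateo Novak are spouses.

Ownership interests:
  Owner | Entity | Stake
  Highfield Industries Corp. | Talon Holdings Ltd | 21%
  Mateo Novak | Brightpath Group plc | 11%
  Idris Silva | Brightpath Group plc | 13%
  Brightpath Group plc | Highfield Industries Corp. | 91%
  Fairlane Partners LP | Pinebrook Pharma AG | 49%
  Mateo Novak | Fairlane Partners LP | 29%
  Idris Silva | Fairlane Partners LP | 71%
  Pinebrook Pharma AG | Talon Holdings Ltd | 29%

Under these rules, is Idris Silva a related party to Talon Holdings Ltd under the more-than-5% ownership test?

By spousal attribution (R2), Idris Silva is treated as also owning Mateo Novak's interest in Fairlane Partners LP, giving 71% + 29% = 100%.
By spousal attribution (R2), Idris Silva is treated as also owning Mateo Novak's interest in Brightpath Group plc, giving 13% + 11% = 24%.
Chain via Fairlane Partners LP → Pinebrook Pharma AG (R1): 100% × 49% × 29% = 14.21% of Talon Holdings Ltd.
Chain via Brightpath Group plc → Highfield Industries Corp. (R1): 24% × 91% × 21% = 4.5864% of Talon Holdings Ltd.
Aggregating (R3): 14.21% + 4.5864% = 18.7964%.
18.7964% exceeds the 5% threshold, so Idris is a related party to Talon Holdings Ltd.

Yes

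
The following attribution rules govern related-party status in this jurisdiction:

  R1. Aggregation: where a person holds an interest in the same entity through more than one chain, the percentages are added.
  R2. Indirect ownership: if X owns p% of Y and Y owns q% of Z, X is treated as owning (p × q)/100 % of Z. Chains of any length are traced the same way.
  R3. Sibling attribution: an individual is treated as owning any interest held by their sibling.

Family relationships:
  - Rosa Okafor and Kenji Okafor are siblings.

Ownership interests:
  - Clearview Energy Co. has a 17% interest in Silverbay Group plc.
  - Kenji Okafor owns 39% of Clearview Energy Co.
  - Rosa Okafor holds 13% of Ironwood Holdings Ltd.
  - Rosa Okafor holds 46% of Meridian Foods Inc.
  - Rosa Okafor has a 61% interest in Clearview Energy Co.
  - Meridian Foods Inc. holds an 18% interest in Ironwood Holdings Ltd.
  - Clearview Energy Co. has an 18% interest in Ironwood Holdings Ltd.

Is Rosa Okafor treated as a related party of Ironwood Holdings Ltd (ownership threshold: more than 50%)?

By sibling attribution (R3), Rosa Okafor is treated as also owning Kenji Okafor's interest in Clearview Energy Co, giving 61% + 39% = 100%.
Chain via Meridian Foods Inc. (R2): 46% × 18% = 8.28% of Ironwood Holdings Ltd.
Chain via Clearview Energy Co. (R2): 100% × 18% = 18% of Ironwood Holdings Ltd.
Direct interest in Ironwood Holdings Ltd: 13%.
Aggregating (R1): 8.28% + 18% + 13% = 39.28%.
39.28% does not exceed the 50% threshold, so Rosa is not a related party to Ironwood Holdings Ltd.

No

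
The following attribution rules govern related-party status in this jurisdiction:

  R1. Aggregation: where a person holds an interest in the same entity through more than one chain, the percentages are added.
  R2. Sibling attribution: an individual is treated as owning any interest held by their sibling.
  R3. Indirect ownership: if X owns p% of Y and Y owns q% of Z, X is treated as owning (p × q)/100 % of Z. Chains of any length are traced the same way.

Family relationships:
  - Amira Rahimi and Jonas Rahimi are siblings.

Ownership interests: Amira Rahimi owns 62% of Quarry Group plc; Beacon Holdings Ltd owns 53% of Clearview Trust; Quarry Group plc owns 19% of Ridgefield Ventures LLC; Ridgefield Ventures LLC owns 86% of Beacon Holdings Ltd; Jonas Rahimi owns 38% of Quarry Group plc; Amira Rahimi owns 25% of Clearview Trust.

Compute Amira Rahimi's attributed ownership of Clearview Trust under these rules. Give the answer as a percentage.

By sibling attribution (R2), Amira Rahimi is treated as also owning Jonas Rahimi's interest in Quarry Group plc, giving 62% + 38% = 100%.
Chain via Quarry Group plc → Ridgefield Ventures LLC → Beacon Holdings Ltd (R3): 100% × 19% × 86% × 53% = 8.6602% of Clearview Trust.
Direct interest in Clearview Trust: 25%.
Aggregating (R1): 8.6602% + 25% = 33.6602%.

33.6602%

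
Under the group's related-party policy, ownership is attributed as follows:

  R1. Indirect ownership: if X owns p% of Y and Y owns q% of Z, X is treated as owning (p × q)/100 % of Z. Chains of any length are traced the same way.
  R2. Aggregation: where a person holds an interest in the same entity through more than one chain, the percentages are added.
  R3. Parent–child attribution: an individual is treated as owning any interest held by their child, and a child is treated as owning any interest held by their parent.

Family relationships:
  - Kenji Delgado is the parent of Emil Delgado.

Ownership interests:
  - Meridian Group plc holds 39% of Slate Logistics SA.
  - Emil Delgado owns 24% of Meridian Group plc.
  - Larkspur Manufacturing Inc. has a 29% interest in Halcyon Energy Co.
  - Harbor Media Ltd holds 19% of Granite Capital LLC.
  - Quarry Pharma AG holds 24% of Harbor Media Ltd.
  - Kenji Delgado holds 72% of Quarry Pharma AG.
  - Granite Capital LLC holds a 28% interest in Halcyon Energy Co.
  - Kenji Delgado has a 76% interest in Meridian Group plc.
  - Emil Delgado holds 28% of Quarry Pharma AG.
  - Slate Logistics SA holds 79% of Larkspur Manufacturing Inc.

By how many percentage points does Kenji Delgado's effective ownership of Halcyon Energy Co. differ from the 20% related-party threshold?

By parent–child attribution (R3), Kenji Delgado is treated as also owning Emil Delgado's interest in Meridian Group plc, giving 76% + 24% = 100%.
By parent–child attribution (R3), Kenji Delgado is treated as also owning Emil Delgado's interest in Quarry Pharma AG, giving 72% + 28% = 100%.
Chain via Meridian Group plc → Slate Logistics SA → Larkspur Manufacturing Inc. (R1): 100% × 39% × 79% × 29% = 8.9349% of Halcyon Energy Co.
Chain via Quarry Pharma AG → Harbor Media Ltd → Granite Capital LLC (R1): 100% × 24% × 19% × 28% = 1.2768% of Halcyon Energy Co.
Aggregating (R2): 8.9349% + 1.2768% = 10.2117%.
10.2117% falls short of the 20% threshold by 9.7883 percentage points.

9.7883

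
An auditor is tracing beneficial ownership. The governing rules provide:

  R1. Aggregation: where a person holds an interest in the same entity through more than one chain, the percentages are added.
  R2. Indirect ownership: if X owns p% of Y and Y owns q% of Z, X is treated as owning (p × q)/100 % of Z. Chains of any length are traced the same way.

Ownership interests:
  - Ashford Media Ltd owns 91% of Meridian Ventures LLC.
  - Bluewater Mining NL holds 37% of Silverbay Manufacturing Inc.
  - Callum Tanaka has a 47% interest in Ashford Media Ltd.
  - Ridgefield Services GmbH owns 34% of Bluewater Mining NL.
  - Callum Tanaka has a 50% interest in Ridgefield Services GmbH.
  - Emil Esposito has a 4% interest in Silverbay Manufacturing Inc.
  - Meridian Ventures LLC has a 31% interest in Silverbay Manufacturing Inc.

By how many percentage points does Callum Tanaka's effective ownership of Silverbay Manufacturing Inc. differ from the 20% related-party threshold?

0.4513

Chain via Ashford Media Ltd → Meridian Ventures LLC (R2): 47% × 91% × 31% = 13.2587% of Silverbay Manufacturing Inc.
Chain via Ridgefield Services GmbH → Bluewater Mining NL (R2): 50% × 34% × 37% = 6.29% of Silverbay Manufacturing Inc.
Aggregating (R1): 13.2587% + 6.29% = 19.5487%.
19.5487% falls short of the 20% threshold by 0.4513 percentage points.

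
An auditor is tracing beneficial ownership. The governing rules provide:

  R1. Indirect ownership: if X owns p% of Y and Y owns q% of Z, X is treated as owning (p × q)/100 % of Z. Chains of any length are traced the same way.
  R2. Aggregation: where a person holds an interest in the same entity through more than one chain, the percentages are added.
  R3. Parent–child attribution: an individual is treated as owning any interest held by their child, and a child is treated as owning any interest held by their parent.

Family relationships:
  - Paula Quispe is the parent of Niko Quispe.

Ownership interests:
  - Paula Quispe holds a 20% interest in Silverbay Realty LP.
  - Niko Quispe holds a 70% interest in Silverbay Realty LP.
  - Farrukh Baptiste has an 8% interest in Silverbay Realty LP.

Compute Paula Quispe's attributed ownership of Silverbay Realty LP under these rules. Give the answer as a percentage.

By parent–child attribution (R3), Paula Quispe is treated as also owning Niko Quispe's interest in Silverbay Realty LP, giving 20% + 70% = 90%.
Direct interest in Silverbay Realty LP: 90%.

90%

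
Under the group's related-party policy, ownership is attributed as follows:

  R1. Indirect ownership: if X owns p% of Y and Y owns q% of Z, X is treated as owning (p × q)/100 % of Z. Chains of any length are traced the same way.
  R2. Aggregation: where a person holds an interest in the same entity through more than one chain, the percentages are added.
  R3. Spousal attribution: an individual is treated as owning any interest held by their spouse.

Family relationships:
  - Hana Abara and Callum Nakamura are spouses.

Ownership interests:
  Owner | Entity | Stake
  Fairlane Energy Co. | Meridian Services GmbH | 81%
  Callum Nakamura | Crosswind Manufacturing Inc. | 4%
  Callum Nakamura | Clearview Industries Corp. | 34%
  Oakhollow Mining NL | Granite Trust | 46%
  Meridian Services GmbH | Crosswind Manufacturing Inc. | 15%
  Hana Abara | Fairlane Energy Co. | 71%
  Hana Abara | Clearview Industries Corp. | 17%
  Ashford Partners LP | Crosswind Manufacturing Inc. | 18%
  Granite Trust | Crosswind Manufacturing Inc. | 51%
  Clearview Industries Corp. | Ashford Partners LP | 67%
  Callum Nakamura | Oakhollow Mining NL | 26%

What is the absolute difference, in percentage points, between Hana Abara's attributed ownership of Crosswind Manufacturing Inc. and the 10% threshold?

14.8767

By spousal attribution (R3), Hana Abara is treated as also owning Callum Nakamura's interest in Clearview Industries Corp, giving 17% + 34% = 51%.
By spousal attribution (R3), Hana Abara is treated as owning Callum Nakamura's 26% interest in Oakhollow Mining NL.
By spousal attribution (R3), Hana Abara is treated as owning Callum Nakamura's 4% interest in Crosswind Manufacturing Inc.
Chain via Fairlane Energy Co. → Meridian Services GmbH (R1): 71% × 81% × 15% = 8.6265% of Crosswind Manufacturing Inc.
Chain via Clearview Industries Corp. → Ashford Partners LP (R1): 51% × 67% × 18% = 6.1506% of Crosswind Manufacturing Inc.
Chain via Oakhollow Mining NL → Granite Trust (R1): 26% × 46% × 51% = 6.0996% of Crosswind Manufacturing Inc.
Direct interest in Crosswind Manufacturing Inc: 4%.
Aggregating (R2): 8.6265% + 6.1506% + 6.0996% + 4% = 24.8767%.
24.8767% exceeds the 10% threshold by 14.8767 percentage points.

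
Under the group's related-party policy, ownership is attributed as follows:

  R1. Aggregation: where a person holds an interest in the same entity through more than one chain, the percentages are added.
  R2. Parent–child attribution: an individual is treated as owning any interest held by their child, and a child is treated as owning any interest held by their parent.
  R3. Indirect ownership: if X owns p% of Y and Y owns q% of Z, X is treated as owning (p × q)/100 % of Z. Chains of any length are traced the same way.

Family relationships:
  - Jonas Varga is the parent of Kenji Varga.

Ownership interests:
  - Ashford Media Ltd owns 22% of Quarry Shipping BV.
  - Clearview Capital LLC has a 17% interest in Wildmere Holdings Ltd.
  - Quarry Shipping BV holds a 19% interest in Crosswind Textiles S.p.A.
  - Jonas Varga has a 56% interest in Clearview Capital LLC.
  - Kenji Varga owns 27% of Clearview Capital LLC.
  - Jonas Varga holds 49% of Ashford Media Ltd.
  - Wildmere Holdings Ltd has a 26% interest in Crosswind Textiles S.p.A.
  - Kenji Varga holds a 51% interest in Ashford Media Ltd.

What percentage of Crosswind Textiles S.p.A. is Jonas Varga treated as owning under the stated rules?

By parent–child attribution (R2), Jonas Varga is treated as also owning Kenji Varga's interest in Clearview Capital LLC, giving 56% + 27% = 83%.
By parent–child attribution (R2), Jonas Varga is treated as also owning Kenji Varga's interest in Ashford Media Ltd, giving 49% + 51% = 100%.
Chain via Clearview Capital LLC → Wildmere Holdings Ltd (R3): 83% × 17% × 26% = 3.6686% of Crosswind Textiles S.p.A.
Chain via Ashford Media Ltd → Quarry Shipping BV (R3): 100% × 22% × 19% = 4.18% of Crosswind Textiles S.p.A.
Aggregating (R1): 3.6686% + 4.18% = 7.8486%.

7.8486%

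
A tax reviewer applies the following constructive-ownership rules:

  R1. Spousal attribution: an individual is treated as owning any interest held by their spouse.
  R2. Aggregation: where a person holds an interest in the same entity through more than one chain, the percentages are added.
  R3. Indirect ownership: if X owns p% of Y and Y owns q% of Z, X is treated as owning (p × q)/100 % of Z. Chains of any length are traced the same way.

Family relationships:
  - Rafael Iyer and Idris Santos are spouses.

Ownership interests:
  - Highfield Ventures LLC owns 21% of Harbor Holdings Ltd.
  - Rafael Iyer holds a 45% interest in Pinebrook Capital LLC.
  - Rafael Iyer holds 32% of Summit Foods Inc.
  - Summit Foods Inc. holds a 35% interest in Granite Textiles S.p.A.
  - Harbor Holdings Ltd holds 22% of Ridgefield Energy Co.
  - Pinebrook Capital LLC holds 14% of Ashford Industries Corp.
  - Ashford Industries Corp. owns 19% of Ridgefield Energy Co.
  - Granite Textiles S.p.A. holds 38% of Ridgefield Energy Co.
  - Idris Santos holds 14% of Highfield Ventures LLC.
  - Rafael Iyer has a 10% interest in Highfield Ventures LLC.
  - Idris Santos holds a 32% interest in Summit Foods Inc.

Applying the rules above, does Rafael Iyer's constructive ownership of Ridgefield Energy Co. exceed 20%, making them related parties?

By spousal attribution (R1), Rafael Iyer is treated as also owning Idris Santos's interest in Summit Foods Inc, giving 32% + 32% = 64%.
By spousal attribution (R1), Rafael Iyer is treated as also owning Idris Santos's interest in Highfield Ventures LLC, giving 10% + 14% = 24%.
Chain via Summit Foods Inc. → Granite Textiles S.p.A. (R3): 64% × 35% × 38% = 8.512% of Ridgefield Energy Co.
Chain via Pinebrook Capital LLC → Ashford Industries Corp. (R3): 45% × 14% × 19% = 1.197% of Ridgefield Energy Co.
Chain via Highfield Ventures LLC → Harbor Holdings Ltd (R3): 24% × 21% × 22% = 1.1088% of Ridgefield Energy Co.
Aggregating (R2): 8.512% + 1.197% + 1.1088% = 10.8178%.
10.8178% does not exceed the 20% threshold, so Rafael is not a related party to Ridgefield Energy Co.

No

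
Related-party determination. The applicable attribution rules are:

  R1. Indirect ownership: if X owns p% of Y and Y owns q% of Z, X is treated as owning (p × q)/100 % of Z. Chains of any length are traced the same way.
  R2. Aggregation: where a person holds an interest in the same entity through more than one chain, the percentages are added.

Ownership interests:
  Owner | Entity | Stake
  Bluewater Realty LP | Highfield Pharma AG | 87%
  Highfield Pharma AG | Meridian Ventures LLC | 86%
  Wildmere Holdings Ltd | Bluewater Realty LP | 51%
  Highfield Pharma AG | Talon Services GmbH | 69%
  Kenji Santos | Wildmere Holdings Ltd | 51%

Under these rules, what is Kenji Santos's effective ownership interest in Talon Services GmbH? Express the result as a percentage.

15.613803%

Chain via Wildmere Holdings Ltd → Bluewater Realty LP → Highfield Pharma AG (R1): 51% × 51% × 87% × 69% = 15.613803% of Talon Services GmbH.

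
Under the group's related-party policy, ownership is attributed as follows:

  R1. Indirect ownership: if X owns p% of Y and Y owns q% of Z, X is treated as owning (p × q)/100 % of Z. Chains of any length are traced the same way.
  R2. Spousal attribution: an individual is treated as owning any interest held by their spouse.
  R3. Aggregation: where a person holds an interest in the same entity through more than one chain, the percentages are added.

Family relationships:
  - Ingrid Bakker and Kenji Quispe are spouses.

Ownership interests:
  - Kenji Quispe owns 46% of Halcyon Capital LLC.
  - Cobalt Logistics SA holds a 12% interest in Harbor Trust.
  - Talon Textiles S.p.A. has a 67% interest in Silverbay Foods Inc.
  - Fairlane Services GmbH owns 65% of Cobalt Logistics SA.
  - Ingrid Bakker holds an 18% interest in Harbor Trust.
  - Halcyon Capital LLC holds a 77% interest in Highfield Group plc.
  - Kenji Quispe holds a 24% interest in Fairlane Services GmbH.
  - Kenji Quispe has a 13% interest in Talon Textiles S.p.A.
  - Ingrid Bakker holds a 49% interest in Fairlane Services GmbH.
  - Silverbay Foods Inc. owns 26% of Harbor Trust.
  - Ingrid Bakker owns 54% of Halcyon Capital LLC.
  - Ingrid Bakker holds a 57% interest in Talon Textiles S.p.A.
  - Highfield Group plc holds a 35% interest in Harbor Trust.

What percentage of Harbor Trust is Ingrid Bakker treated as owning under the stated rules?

62.838%

By spousal attribution (R2), Ingrid Bakker is treated as also owning Kenji Quispe's interest in Fairlane Services GmbH, giving 49% + 24% = 73%.
By spousal attribution (R2), Ingrid Bakker is treated as also owning Kenji Quispe's interest in Talon Textiles S.p.A, giving 57% + 13% = 70%.
By spousal attribution (R2), Ingrid Bakker is treated as also owning Kenji Quispe's interest in Halcyon Capital LLC, giving 54% + 46% = 100%.
Chain via Fairlane Services GmbH → Cobalt Logistics SA (R1): 73% × 65% × 12% = 5.694% of Harbor Trust.
Chain via Talon Textiles S.p.A. → Silverbay Foods Inc. (R1): 70% × 67% × 26% = 12.194% of Harbor Trust.
Chain via Halcyon Capital LLC → Highfield Group plc (R1): 100% × 77% × 35% = 26.95% of Harbor Trust.
Direct interest in Harbor Trust: 18%.
Aggregating (R3): 5.694% + 12.194% + 26.95% + 18% = 62.838%.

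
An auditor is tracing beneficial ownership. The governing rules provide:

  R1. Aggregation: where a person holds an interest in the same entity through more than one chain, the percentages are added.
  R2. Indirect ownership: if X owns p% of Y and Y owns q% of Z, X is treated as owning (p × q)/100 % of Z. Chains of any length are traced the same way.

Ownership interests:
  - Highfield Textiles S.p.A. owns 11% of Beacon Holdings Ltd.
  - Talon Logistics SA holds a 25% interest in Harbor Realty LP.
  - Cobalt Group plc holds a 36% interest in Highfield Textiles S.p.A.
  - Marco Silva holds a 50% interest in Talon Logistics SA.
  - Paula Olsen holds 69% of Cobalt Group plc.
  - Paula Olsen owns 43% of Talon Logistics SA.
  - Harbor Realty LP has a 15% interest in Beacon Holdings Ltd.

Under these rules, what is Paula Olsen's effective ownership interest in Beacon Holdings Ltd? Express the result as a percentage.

4.3449%

Chain via Talon Logistics SA → Harbor Realty LP (R2): 43% × 25% × 15% = 1.6125% of Beacon Holdings Ltd.
Chain via Cobalt Group plc → Highfield Textiles S.p.A. (R2): 69% × 36% × 11% = 2.7324% of Beacon Holdings Ltd.
Aggregating (R1): 1.6125% + 2.7324% = 4.3449%.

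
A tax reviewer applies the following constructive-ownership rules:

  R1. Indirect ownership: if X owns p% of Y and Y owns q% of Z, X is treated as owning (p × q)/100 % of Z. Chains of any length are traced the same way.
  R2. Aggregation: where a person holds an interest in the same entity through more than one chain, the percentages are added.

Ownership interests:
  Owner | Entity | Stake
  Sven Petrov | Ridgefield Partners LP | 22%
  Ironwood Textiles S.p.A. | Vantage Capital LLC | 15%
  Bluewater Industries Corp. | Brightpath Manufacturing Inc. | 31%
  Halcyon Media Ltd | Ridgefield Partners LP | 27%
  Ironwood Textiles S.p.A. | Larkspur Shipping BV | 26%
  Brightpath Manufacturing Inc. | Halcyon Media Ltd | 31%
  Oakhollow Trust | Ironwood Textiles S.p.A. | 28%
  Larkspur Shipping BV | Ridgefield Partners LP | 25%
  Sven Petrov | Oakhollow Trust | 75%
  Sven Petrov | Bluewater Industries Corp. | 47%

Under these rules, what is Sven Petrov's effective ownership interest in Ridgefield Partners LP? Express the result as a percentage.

24.584509%

Chain via Bluewater Industries Corp. → Brightpath Manufacturing Inc. → Halcyon Media Ltd (R1): 47% × 31% × 31% × 27% = 1.219509% of Ridgefield Partners LP.
Chain via Oakhollow Trust → Ironwood Textiles S.p.A. → Larkspur Shipping BV (R1): 75% × 28% × 26% × 25% = 1.365% of Ridgefield Partners LP.
Direct interest in Ridgefield Partners LP: 22%.
Aggregating (R2): 1.219509% + 1.365% + 22% = 24.584509%.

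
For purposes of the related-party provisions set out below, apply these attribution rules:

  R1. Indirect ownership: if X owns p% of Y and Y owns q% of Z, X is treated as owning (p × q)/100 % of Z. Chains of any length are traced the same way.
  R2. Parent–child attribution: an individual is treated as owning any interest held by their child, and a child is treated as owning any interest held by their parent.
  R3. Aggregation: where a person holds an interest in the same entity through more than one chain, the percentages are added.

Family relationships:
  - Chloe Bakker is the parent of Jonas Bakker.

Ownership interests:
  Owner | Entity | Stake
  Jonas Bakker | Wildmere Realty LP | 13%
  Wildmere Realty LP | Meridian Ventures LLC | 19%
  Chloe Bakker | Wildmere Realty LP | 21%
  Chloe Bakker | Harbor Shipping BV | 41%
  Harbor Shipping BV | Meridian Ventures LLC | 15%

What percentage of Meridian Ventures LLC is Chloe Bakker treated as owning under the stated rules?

By parent–child attribution (R2), Chloe Bakker is treated as also owning Jonas Bakker's interest in Wildmere Realty LP, giving 21% + 13% = 34%.
Chain via Wildmere Realty LP (R1): 34% × 19% = 6.46% of Meridian Ventures LLC.
Chain via Harbor Shipping BV (R1): 41% × 15% = 6.15% of Meridian Ventures LLC.
Aggregating (R3): 6.46% + 6.15% = 12.61%.

12.61%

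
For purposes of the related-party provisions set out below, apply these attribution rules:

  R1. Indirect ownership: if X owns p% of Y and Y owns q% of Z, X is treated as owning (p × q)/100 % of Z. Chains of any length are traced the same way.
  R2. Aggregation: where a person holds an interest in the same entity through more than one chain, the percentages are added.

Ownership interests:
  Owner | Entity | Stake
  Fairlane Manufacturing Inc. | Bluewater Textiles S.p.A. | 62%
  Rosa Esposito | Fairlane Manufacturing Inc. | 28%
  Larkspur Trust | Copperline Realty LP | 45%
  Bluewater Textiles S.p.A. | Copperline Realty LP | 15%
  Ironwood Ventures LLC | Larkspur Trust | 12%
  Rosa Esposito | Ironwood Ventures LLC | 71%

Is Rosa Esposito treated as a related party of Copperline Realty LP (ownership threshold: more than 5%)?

Yes

Chain via Ironwood Ventures LLC → Larkspur Trust (R1): 71% × 12% × 45% = 3.834% of Copperline Realty LP.
Chain via Fairlane Manufacturing Inc. → Bluewater Textiles S.p.A. (R1): 28% × 62% × 15% = 2.604% of Copperline Realty LP.
Aggregating (R2): 3.834% + 2.604% = 6.438%.
6.438% exceeds the 5% threshold, so Rosa is a related party to Copperline Realty LP.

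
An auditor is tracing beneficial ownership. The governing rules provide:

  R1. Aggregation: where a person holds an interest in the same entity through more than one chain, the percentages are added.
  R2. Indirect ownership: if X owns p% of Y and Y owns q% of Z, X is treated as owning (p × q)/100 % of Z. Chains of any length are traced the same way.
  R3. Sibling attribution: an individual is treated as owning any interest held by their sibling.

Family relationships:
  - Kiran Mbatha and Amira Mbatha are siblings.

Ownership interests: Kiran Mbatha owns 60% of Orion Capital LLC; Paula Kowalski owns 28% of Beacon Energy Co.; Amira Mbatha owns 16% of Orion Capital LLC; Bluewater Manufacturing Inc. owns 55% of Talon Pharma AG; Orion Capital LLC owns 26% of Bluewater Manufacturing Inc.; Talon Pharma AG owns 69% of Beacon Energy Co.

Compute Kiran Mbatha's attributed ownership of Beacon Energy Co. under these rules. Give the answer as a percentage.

7.49892%

By sibling attribution (R3), Kiran Mbatha is treated as also owning Amira Mbatha's interest in Orion Capital LLC, giving 60% + 16% = 76%.
Chain via Orion Capital LLC → Bluewater Manufacturing Inc. → Talon Pharma AG (R2): 76% × 26% × 55% × 69% = 7.49892% of Beacon Energy Co.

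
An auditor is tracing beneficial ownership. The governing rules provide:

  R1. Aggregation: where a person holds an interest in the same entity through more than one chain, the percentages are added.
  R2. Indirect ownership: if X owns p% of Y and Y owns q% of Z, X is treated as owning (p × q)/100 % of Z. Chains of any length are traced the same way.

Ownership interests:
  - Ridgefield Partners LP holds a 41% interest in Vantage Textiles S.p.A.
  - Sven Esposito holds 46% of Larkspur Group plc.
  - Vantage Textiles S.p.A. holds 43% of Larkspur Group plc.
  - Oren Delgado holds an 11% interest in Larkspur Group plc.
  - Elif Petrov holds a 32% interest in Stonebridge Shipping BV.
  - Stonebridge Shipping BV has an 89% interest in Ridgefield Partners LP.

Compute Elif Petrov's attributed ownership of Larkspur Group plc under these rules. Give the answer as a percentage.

Chain via Stonebridge Shipping BV → Ridgefield Partners LP → Vantage Textiles S.p.A. (R2): 32% × 89% × 41% × 43% = 5.021024% of Larkspur Group plc.

5.021024%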